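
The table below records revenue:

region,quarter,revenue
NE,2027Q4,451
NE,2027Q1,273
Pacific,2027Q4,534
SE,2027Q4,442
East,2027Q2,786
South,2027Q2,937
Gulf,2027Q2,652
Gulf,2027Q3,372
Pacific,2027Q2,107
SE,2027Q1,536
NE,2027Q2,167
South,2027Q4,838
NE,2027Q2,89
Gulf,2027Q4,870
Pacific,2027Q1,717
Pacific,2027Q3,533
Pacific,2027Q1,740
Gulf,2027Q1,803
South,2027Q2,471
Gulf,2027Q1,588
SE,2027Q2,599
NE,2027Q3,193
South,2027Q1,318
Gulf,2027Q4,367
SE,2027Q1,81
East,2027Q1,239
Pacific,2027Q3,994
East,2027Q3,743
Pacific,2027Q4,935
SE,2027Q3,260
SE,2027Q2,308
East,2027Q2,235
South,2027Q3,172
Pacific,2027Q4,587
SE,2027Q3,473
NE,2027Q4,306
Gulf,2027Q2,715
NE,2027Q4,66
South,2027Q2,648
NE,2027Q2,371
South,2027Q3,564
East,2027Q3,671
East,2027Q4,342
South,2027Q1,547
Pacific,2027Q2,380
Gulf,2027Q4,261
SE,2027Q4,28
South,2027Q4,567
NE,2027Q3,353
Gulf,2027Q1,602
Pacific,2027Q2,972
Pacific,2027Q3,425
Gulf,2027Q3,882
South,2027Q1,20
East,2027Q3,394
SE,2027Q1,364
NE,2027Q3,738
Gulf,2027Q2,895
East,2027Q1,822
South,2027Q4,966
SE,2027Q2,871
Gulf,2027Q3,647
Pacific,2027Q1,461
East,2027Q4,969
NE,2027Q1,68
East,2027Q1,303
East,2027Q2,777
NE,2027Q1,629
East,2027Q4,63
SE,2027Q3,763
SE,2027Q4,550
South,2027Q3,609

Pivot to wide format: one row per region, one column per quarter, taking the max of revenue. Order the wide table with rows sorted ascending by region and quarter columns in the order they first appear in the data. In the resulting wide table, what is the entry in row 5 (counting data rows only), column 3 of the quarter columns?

871

With rows sorted ascending by region, row 5 is region=SE. quarter columns in first-appearance order: 2027Q4, 2027Q1, 2027Q2, 2027Q3; column 3 is 2027Q2.
Long rows with region=SE, quarter=2027Q2: max(599, 308, 871) = 871.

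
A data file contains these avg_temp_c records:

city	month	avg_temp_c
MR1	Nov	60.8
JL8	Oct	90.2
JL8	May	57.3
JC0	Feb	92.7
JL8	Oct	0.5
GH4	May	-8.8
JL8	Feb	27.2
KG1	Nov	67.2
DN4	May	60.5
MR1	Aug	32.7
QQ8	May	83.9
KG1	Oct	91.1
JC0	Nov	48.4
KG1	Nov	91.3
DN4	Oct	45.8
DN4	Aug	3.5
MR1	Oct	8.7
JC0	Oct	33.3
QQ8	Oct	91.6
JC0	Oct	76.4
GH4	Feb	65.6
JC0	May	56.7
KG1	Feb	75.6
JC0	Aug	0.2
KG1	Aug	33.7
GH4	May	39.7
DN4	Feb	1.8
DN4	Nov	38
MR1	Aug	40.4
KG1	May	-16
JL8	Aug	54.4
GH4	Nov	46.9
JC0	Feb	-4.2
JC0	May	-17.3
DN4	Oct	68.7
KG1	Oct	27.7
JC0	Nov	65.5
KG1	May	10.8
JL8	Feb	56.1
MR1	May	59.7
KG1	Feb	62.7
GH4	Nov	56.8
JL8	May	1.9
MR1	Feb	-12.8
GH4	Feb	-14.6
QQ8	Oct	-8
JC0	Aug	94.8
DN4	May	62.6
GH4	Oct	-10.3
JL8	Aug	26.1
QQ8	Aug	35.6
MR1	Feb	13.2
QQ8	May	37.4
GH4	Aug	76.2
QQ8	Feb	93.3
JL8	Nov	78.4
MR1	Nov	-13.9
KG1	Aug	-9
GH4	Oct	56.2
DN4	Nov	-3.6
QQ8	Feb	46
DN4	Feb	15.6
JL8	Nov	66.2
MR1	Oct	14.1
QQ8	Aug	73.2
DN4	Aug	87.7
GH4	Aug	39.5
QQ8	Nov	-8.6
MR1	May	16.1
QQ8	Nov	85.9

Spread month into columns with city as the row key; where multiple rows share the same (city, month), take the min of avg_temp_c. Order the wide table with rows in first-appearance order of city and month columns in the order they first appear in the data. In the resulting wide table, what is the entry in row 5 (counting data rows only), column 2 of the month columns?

27.7

With rows in first-appearance order of city, row 5 is city=KG1. month columns in first-appearance order: Nov, Oct, May, Feb, Aug; column 2 is Oct.
Long rows with city=KG1, month=Oct: min(91.1, 27.7) = 27.7.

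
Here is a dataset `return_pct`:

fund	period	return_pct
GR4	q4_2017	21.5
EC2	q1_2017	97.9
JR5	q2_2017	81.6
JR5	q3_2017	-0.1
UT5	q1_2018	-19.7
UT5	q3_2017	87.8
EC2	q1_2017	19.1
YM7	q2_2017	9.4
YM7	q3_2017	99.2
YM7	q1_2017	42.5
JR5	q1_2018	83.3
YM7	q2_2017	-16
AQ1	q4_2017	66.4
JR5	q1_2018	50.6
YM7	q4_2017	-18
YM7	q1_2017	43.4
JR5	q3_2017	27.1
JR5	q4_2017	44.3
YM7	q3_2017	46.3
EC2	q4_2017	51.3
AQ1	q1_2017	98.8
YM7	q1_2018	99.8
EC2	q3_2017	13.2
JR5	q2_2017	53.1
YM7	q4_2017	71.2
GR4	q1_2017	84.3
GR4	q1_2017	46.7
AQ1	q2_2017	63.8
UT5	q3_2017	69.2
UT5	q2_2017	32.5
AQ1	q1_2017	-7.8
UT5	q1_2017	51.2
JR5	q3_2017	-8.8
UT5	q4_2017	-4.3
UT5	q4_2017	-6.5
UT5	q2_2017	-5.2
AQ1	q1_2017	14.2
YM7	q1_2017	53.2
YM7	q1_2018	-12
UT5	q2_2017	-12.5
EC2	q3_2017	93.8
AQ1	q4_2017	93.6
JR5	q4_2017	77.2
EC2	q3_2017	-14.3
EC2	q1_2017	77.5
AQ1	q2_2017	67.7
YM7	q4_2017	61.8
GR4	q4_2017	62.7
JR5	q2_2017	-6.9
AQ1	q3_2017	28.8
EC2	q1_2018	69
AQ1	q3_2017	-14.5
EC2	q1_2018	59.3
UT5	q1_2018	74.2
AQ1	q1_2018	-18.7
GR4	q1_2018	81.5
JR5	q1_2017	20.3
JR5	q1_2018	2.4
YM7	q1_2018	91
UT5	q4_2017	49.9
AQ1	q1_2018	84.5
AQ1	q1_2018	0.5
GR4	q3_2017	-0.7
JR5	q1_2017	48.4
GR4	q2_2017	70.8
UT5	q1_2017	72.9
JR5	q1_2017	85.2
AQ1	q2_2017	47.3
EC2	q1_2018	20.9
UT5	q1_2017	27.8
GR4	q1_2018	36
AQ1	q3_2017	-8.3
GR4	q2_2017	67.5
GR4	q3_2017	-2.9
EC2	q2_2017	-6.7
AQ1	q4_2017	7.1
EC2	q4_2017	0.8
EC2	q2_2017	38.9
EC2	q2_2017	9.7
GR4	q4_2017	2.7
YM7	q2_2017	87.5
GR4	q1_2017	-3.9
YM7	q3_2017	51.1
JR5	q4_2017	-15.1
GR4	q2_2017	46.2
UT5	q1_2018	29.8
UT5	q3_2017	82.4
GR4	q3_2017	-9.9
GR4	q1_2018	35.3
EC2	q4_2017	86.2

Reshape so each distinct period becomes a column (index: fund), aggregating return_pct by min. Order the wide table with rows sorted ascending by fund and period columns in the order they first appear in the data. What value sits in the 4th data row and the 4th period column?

-8.8

With rows sorted ascending by fund, row 4 is fund=JR5. period columns in first-appearance order: q4_2017, q1_2017, q2_2017, q3_2017, q1_2018; column 4 is q3_2017.
Long rows with fund=JR5, period=q3_2017: min(-0.1, 27.1, -8.8) = -8.8.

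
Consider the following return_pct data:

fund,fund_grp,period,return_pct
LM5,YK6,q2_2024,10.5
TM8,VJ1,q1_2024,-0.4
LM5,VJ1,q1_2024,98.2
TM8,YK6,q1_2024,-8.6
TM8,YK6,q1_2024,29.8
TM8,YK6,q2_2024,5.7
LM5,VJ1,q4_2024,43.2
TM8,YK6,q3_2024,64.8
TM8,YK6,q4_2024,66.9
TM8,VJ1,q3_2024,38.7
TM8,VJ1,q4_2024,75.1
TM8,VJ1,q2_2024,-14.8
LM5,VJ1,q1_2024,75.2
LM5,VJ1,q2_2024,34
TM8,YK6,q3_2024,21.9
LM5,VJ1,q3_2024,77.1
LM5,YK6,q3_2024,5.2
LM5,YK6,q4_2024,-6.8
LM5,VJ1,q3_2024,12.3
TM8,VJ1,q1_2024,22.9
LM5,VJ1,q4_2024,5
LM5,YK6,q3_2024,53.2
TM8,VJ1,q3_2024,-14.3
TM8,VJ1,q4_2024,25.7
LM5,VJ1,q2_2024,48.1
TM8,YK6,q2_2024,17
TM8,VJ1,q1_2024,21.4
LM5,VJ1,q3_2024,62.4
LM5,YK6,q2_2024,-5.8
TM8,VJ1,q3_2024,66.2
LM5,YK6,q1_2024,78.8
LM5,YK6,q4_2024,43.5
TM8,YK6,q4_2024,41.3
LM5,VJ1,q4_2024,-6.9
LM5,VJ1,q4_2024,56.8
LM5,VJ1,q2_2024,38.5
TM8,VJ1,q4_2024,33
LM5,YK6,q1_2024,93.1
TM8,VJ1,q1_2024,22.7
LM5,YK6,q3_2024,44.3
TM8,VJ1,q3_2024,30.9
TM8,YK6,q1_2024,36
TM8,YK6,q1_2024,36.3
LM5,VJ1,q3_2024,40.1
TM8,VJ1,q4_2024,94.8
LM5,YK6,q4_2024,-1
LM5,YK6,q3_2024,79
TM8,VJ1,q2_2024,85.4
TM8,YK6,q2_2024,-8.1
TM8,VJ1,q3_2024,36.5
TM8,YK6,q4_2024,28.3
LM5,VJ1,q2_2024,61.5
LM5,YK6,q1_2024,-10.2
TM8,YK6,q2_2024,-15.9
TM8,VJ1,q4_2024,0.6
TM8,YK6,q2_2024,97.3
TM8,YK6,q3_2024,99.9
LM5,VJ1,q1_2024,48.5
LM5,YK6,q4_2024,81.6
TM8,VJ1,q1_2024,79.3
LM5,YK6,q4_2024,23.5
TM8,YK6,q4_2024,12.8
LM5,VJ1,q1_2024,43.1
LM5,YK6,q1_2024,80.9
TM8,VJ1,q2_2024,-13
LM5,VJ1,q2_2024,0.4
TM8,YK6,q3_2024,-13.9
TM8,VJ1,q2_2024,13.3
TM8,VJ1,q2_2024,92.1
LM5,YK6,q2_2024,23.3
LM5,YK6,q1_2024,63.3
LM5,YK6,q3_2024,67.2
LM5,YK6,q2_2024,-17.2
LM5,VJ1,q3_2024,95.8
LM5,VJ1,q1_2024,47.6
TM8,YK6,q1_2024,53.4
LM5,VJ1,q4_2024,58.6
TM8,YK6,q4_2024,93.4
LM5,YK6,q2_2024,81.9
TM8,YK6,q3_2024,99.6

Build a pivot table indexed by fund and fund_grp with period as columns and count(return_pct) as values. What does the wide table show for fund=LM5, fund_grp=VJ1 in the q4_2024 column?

5

Rows with fund=LM5, fund_grp=VJ1 and period=q4_2024: return_pct values are 43.2, 5, -6.9, 56.8, 58.6.
5 rows match — count = 5.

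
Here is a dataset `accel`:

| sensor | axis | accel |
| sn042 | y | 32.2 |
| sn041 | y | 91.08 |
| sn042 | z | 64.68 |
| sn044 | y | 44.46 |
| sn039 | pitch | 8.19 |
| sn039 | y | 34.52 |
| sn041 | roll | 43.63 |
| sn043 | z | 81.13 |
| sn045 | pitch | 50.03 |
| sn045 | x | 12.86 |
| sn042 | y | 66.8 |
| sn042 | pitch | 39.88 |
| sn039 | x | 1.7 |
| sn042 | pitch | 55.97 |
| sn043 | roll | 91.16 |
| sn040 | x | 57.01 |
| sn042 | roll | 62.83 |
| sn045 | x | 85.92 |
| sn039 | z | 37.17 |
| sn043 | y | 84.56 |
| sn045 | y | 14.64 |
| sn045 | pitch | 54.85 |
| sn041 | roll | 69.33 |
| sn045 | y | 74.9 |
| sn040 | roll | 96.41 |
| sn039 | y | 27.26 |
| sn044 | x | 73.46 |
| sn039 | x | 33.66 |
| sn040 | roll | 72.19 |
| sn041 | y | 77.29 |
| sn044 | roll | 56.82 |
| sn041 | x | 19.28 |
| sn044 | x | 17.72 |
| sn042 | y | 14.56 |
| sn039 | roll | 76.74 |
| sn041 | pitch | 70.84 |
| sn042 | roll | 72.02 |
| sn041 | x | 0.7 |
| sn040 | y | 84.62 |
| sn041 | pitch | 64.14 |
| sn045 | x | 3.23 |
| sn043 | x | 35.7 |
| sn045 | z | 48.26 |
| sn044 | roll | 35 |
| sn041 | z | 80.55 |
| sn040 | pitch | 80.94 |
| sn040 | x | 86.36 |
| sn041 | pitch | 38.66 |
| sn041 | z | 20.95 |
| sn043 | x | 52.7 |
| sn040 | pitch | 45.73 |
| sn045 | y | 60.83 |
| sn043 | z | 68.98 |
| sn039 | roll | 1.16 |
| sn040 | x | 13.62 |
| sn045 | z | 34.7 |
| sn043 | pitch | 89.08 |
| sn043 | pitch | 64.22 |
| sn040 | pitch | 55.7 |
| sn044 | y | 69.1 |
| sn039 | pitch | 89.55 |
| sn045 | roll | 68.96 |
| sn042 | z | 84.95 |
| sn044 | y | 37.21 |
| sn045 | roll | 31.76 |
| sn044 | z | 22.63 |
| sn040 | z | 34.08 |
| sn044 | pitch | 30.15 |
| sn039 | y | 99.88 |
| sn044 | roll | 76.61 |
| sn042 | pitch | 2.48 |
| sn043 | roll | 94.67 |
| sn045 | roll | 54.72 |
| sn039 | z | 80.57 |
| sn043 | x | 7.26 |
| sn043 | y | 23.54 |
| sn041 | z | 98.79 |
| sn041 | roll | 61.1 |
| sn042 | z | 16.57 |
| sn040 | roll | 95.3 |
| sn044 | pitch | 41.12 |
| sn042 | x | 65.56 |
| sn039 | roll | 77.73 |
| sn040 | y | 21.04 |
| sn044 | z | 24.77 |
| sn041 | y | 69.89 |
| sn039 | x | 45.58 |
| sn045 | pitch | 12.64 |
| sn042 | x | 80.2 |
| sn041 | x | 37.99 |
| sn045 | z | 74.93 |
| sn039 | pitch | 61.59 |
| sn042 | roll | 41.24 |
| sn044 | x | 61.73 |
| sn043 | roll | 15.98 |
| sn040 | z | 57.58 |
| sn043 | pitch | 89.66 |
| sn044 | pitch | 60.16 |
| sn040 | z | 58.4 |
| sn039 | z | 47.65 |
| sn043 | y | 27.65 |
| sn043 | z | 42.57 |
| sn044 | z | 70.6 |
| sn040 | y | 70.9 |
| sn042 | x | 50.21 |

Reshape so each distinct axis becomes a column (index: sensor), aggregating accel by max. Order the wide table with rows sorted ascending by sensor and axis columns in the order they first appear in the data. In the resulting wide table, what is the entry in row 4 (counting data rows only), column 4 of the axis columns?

72.02

With rows sorted ascending by sensor, row 4 is sensor=sn042. axis columns in first-appearance order: y, z, pitch, roll, x; column 4 is roll.
Long rows with sensor=sn042, axis=roll: max(62.83, 72.02, 41.24) = 72.02.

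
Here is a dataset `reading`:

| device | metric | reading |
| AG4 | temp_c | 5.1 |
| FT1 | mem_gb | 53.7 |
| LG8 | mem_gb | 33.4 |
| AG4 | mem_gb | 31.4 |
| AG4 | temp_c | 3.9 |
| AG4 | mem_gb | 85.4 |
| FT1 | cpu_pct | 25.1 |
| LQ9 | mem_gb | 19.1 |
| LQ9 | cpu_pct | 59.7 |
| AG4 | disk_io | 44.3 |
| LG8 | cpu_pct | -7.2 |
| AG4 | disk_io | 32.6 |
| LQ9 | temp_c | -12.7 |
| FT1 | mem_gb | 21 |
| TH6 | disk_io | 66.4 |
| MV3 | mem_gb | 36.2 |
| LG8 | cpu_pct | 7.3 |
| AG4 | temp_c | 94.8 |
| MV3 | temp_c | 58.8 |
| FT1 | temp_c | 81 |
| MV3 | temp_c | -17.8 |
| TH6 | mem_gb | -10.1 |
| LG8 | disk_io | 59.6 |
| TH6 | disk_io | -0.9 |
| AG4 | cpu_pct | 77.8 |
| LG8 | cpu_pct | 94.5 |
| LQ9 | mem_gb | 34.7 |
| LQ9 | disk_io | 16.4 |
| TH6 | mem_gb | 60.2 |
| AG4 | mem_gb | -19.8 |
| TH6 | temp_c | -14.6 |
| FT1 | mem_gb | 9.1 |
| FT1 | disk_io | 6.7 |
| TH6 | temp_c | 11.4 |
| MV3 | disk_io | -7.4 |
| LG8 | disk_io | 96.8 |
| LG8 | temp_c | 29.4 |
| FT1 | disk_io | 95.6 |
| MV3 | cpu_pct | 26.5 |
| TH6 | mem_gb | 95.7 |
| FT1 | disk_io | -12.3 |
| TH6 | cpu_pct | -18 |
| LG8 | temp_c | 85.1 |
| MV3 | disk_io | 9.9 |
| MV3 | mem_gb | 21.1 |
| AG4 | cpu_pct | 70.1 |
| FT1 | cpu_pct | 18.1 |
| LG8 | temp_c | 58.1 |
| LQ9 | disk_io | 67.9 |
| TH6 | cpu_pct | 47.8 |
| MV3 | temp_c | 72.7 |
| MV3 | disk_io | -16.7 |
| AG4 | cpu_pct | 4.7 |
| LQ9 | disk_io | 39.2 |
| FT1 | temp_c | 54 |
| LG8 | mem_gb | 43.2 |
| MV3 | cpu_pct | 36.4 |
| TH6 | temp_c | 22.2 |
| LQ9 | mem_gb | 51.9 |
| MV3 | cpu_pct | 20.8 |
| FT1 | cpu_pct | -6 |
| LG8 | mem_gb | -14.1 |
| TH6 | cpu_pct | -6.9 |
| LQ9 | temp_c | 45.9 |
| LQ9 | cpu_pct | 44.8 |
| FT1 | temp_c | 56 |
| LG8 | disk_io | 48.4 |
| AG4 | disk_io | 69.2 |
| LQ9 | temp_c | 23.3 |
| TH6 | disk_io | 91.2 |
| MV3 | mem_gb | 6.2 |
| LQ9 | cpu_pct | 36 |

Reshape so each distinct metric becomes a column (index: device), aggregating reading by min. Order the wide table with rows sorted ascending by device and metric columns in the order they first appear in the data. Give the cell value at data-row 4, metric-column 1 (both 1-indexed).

-12.7

With rows sorted ascending by device, row 4 is device=LQ9. metric columns in first-appearance order: temp_c, mem_gb, cpu_pct, disk_io; column 1 is temp_c.
Long rows with device=LQ9, metric=temp_c: min(-12.7, 45.9, 23.3) = -12.7.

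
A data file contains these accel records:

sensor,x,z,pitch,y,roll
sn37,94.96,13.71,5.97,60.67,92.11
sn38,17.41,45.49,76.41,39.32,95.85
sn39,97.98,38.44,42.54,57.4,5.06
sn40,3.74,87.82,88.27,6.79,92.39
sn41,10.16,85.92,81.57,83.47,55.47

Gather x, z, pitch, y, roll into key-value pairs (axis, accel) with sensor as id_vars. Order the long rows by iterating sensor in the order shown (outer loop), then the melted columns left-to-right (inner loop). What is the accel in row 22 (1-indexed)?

25 rows total (5 × 5). Row 22: index ⌊(22-1)/5⌋ = 4 into sensor → sn41; (22-1) mod 5 = 1 into the melted columns → z.
So row 22 is (sn41, z, 85.92); accel = 85.92.

85.92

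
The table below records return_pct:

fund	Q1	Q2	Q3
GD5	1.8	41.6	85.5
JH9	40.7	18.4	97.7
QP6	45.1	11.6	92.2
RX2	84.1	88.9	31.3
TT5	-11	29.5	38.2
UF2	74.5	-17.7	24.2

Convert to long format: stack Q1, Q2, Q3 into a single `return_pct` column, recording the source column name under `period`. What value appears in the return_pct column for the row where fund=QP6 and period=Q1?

45.1

Unpivoting turns each (fund, wide-column) pair into one long row.
The wide cell at row QP6, column Q1 holds 45.1, so the long row (QP6, Q1) has return_pct=45.1.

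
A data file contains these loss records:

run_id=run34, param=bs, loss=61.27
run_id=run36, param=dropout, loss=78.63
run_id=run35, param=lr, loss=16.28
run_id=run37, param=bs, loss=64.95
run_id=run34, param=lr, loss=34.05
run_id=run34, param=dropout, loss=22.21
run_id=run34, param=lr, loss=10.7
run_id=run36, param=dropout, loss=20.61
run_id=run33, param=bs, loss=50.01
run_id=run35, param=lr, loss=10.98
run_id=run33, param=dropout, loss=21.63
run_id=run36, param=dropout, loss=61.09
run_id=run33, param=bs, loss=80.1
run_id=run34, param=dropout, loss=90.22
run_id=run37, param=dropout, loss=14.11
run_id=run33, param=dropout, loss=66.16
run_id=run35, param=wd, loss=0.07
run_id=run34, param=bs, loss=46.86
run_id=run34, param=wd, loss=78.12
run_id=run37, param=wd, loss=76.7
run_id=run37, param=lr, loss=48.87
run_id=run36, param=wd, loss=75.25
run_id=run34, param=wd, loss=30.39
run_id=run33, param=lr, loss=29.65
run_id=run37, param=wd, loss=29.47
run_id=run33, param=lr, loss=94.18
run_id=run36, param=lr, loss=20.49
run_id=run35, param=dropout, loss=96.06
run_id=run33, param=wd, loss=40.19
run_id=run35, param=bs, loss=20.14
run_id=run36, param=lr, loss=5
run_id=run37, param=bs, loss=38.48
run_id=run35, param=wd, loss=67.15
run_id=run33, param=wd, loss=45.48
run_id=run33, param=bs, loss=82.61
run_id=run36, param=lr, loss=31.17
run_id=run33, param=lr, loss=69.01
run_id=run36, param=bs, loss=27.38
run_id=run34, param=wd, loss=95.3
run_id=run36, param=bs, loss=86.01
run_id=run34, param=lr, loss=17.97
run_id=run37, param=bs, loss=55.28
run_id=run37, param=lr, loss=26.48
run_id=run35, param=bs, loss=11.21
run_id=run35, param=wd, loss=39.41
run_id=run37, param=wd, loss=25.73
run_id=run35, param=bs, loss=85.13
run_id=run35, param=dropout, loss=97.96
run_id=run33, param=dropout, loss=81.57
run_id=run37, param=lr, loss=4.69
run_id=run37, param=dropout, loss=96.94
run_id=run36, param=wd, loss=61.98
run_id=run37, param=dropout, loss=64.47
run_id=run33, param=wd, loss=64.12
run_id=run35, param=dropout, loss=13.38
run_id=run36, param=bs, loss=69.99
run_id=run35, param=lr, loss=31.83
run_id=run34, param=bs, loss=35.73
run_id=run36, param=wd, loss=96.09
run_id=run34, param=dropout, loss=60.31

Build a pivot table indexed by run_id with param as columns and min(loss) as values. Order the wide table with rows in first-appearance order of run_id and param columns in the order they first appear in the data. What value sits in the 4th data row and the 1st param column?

With rows in first-appearance order of run_id, row 4 is run_id=run37. param columns in first-appearance order: bs, dropout, lr, wd; column 1 is bs.
Long rows with run_id=run37, param=bs: min(64.95, 38.48, 55.28) = 38.48.

38.48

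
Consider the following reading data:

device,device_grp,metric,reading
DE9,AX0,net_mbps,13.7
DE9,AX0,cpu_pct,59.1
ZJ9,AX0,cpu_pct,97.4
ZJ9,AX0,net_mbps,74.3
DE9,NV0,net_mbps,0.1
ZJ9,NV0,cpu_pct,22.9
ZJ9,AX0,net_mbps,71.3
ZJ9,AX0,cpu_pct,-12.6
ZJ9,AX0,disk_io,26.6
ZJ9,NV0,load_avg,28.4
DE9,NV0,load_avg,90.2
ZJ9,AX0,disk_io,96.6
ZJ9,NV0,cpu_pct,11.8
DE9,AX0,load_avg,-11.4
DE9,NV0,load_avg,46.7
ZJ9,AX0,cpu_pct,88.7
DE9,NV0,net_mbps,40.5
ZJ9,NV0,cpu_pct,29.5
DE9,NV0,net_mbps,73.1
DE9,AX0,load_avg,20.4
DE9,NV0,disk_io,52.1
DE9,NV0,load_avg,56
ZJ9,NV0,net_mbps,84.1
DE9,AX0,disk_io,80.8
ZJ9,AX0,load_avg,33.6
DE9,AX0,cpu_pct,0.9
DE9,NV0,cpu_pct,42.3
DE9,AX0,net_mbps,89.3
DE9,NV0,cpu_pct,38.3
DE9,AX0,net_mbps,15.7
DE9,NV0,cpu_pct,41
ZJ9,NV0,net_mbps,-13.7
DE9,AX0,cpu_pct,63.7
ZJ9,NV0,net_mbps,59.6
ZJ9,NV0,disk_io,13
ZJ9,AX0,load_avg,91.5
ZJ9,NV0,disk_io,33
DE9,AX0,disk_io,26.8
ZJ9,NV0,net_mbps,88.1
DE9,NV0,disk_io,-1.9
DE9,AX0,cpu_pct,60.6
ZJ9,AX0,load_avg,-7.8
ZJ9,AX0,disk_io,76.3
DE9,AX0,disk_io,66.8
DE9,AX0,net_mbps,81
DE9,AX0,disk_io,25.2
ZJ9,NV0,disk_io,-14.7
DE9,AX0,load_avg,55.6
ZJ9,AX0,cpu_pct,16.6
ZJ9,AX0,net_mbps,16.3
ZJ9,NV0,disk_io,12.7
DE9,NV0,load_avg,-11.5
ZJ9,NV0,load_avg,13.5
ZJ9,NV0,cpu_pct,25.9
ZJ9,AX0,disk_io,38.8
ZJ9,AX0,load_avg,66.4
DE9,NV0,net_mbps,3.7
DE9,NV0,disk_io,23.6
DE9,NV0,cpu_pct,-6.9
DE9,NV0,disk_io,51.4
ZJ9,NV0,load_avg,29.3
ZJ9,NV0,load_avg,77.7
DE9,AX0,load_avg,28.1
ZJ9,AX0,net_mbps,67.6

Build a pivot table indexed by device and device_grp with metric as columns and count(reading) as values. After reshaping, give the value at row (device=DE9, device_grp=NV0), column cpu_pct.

Rows with device=DE9, device_grp=NV0 and metric=cpu_pct: reading values are 42.3, 38.3, 41, -6.9.
4 rows match — count = 4.

4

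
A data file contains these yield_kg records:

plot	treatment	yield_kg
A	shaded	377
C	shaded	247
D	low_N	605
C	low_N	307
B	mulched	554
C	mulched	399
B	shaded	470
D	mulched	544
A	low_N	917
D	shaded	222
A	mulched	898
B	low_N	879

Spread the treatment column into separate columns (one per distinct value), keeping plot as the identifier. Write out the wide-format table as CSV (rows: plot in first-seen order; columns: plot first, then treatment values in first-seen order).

Columns: plot plus the 3 distinct treatment values (shaded, low_N, mulched).
For example, row A column shaded takes yield_kg=377 from the long row (A, shaded).

plot,shaded,low_N,mulched
A,377,917,898
C,247,307,399
D,222,605,544
B,470,879,554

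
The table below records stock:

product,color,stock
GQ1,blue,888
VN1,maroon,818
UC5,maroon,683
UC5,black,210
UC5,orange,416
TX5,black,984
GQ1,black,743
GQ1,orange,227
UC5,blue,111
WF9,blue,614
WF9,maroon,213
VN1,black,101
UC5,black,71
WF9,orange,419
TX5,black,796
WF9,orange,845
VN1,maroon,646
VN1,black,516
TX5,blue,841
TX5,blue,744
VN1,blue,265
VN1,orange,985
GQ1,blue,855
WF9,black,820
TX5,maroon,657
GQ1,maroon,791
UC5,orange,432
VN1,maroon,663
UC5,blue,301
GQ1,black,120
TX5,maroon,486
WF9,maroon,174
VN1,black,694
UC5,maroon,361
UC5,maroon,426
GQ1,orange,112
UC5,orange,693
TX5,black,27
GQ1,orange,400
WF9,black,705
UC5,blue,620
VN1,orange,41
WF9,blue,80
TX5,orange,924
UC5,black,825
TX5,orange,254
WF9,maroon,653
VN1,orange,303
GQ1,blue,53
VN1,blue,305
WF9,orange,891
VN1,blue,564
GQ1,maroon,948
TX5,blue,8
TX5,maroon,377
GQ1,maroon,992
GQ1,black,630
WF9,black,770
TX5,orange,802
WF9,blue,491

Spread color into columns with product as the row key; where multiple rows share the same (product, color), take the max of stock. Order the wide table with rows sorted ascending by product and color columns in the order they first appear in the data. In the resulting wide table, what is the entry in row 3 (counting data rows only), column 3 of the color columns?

825

With rows sorted ascending by product, row 3 is product=UC5. color columns in first-appearance order: blue, maroon, black, orange; column 3 is black.
Long rows with product=UC5, color=black: max(210, 71, 825) = 825.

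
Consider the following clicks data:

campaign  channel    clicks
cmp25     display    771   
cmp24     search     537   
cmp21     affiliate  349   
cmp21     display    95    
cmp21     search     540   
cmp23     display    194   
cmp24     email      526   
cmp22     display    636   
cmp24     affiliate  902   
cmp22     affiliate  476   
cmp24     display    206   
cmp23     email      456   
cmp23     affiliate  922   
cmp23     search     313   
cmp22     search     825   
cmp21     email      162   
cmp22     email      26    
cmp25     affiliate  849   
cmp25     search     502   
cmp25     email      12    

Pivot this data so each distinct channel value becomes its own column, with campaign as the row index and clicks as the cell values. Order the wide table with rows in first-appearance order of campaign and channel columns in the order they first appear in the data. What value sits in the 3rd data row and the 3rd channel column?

With rows in first-appearance order of campaign, row 3 is campaign=cmp21. channel columns in first-appearance order: display, search, affiliate, email; column 3 is affiliate.
Long rows with campaign=cmp21, channel=affiliate: clicks = 349.

349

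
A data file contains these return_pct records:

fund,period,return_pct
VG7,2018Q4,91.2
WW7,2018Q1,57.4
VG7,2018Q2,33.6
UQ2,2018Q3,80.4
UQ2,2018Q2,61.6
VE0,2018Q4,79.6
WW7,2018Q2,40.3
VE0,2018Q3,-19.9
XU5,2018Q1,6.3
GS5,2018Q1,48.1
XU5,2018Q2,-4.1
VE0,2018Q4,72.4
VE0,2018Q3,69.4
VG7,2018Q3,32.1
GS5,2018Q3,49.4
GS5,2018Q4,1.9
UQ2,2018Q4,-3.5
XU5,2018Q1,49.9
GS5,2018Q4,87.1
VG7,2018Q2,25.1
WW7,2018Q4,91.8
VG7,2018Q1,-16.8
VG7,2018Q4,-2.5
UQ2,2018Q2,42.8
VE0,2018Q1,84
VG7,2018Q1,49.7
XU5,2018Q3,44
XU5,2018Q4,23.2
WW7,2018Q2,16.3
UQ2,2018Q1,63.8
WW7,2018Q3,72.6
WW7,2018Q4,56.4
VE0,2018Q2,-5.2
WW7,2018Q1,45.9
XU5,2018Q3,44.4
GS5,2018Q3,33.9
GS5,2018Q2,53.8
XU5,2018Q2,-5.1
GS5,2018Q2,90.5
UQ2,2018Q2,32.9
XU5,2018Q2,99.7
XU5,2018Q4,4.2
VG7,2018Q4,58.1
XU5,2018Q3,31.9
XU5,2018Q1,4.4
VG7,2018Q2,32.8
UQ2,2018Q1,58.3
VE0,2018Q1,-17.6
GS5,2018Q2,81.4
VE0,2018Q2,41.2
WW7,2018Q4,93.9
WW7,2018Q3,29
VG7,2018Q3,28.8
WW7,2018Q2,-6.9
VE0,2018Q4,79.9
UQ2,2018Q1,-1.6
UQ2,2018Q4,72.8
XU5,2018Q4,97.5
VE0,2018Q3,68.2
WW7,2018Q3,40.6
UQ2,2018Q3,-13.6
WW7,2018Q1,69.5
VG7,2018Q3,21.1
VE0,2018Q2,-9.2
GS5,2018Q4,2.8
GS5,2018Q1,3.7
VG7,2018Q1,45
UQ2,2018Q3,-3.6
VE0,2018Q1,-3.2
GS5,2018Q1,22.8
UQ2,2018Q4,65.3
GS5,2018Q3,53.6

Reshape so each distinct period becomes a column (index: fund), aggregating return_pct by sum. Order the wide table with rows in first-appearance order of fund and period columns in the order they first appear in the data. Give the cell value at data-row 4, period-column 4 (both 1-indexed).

117.7

With rows in first-appearance order of fund, row 4 is fund=VE0. period columns in first-appearance order: 2018Q4, 2018Q1, 2018Q2, 2018Q3; column 4 is 2018Q3.
Long rows with fund=VE0, period=2018Q3: -19.9 + 69.4 + 68.2 = 117.7.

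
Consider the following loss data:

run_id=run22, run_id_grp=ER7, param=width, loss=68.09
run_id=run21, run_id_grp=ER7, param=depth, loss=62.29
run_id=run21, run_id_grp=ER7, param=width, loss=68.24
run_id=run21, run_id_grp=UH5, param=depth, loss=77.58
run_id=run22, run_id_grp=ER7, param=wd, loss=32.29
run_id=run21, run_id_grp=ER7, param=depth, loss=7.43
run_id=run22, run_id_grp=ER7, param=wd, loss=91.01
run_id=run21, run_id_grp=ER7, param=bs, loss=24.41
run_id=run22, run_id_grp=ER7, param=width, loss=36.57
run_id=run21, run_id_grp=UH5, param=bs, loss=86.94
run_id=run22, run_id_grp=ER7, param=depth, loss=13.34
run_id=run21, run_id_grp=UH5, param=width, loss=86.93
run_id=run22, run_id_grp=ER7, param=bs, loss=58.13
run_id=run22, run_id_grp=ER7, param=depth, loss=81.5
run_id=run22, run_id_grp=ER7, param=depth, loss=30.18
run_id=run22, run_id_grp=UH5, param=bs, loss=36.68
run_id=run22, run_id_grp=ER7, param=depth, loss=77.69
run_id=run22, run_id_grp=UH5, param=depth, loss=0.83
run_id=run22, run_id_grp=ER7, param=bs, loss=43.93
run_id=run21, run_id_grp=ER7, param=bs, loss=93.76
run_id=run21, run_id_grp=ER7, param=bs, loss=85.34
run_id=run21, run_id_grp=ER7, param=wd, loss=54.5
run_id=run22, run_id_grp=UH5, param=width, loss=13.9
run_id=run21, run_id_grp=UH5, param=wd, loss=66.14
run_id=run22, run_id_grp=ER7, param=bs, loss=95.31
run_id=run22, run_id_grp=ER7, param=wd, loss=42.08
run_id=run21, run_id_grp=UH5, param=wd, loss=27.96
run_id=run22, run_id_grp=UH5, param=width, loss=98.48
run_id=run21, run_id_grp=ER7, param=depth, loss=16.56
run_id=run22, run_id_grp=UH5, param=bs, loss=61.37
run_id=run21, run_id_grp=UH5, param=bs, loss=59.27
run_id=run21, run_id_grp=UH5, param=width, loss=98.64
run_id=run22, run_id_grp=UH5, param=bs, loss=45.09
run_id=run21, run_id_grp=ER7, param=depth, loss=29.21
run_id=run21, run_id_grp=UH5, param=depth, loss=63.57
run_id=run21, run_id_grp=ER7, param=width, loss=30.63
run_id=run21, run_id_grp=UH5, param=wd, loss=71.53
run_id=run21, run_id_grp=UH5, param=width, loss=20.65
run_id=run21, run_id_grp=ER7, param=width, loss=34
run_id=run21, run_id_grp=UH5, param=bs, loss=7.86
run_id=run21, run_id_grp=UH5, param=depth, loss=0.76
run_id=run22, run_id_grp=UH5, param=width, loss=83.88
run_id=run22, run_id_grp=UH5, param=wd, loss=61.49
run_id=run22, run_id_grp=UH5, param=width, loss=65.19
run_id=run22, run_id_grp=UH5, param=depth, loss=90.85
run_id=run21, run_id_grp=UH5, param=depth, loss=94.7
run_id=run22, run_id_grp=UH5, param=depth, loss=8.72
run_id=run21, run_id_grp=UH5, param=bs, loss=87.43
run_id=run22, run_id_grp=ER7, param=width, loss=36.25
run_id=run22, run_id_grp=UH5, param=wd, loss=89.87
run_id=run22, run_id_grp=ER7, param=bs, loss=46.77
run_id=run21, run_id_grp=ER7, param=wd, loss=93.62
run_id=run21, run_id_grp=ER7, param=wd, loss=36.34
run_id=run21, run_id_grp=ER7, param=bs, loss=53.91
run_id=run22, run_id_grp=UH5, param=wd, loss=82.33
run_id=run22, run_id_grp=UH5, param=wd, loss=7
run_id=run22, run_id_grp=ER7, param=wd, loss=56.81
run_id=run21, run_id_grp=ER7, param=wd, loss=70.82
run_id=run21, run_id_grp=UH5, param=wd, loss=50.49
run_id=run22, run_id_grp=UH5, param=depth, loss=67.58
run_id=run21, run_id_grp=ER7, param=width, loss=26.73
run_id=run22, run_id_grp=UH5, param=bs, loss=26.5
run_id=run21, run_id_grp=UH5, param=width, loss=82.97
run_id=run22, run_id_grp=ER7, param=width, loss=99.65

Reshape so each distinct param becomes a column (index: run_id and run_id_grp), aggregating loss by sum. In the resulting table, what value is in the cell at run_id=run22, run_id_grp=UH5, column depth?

167.98

Rows with run_id=run22, run_id_grp=UH5 and param=depth: loss values are 0.83, 90.85, 8.72, 67.58.
0.83 + 90.85 + 8.72 + 67.58 = 167.98.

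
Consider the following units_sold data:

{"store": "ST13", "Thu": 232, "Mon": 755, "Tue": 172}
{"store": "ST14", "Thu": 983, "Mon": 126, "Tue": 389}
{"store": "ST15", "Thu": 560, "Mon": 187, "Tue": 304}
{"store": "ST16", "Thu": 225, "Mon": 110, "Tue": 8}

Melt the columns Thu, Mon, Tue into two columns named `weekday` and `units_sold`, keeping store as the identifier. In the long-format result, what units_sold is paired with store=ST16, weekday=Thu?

Unpivoting turns each (store, wide-column) pair into one long row.
The wide cell at row ST16, column Thu holds 225, so the long row (ST16, Thu) has units_sold=225.

225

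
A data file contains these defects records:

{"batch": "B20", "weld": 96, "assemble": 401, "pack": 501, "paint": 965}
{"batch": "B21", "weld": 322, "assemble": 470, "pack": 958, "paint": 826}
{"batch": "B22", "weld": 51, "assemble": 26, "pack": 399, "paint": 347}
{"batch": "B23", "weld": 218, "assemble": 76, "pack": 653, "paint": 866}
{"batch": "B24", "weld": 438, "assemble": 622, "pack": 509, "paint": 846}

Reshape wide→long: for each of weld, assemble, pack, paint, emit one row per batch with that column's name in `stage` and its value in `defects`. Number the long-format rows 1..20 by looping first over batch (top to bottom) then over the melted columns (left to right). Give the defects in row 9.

20 rows total (5 × 4). Row 9: index ⌊(9-1)/4⌋ = 2 into batch → B22; (9-1) mod 4 = 0 into the melted columns → weld.
So row 9 is (B22, weld, 51); defects = 51.

51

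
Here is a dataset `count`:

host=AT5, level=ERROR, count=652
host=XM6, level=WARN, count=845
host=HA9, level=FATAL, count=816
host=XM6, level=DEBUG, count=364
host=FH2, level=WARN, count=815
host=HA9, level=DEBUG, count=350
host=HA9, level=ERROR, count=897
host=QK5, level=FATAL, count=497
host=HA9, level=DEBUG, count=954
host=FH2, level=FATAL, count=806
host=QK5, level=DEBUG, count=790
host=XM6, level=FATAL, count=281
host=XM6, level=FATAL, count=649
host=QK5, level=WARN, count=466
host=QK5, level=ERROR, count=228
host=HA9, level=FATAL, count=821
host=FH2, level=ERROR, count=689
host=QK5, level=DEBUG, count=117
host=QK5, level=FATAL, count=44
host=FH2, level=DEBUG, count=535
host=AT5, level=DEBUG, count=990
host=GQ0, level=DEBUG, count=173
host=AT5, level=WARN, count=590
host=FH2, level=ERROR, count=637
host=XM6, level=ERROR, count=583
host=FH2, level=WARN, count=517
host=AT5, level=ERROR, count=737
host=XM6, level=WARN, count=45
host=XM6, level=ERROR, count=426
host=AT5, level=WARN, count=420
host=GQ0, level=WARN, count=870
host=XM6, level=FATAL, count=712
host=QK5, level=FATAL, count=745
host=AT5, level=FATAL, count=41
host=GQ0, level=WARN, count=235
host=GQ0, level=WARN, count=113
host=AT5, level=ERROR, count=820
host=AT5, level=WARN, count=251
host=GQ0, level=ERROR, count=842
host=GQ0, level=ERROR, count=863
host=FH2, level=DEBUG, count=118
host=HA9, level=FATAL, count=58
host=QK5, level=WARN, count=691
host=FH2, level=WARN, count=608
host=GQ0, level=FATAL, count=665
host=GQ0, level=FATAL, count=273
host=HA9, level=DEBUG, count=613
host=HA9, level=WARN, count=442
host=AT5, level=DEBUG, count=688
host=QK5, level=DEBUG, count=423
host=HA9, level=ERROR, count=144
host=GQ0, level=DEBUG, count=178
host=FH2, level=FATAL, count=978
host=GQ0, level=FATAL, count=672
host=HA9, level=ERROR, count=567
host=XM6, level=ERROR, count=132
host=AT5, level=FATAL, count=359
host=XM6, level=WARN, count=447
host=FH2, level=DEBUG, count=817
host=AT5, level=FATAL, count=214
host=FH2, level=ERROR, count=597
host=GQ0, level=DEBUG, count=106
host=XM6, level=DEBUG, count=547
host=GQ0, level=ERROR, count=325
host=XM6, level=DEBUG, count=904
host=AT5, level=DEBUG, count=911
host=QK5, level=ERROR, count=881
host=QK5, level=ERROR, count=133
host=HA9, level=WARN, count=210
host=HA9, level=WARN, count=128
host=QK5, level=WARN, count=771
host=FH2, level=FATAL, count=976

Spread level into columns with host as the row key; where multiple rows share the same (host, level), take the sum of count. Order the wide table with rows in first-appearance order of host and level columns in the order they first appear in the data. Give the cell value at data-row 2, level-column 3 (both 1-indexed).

With rows in first-appearance order of host, row 2 is host=XM6. level columns in first-appearance order: ERROR, WARN, FATAL, DEBUG; column 3 is FATAL.
Long rows with host=XM6, level=FATAL: 281 + 649 + 712 = 1642.

1642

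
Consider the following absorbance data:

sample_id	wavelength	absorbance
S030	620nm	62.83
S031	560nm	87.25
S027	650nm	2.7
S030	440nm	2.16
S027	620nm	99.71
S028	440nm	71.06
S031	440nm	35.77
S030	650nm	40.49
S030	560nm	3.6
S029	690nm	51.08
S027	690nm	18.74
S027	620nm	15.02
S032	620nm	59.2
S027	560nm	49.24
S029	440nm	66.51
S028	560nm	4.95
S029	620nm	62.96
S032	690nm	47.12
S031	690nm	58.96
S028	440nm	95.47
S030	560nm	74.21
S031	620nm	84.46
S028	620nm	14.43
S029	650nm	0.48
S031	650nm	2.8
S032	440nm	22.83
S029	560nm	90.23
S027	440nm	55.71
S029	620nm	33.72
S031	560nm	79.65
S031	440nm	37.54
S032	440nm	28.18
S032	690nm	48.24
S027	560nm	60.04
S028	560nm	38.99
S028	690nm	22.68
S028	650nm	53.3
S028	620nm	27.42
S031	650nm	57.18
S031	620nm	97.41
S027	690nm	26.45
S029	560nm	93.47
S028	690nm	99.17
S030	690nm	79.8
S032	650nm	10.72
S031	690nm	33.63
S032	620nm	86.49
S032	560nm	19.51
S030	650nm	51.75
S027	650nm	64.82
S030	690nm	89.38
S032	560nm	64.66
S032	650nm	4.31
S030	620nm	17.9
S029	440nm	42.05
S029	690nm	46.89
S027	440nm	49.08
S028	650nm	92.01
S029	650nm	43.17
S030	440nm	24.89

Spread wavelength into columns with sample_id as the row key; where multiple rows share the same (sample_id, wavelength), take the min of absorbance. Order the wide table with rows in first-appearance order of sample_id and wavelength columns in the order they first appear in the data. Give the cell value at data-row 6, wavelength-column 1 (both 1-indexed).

59.2

With rows in first-appearance order of sample_id, row 6 is sample_id=S032. wavelength columns in first-appearance order: 620nm, 560nm, 650nm, 440nm, 690nm; column 1 is 620nm.
Long rows with sample_id=S032, wavelength=620nm: min(59.2, 86.49) = 59.2.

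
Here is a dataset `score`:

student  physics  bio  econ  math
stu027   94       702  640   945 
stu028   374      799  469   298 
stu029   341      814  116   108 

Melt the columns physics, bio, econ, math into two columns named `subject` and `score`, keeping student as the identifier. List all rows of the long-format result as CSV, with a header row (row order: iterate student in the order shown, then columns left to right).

Each (student, column) pair becomes one row: 3 × 4 = 12 rows.
For example, (stu027, physics) → score=94.

student,subject,score
stu027,physics,94
stu027,bio,702
stu027,econ,640
stu027,math,945
stu028,physics,374
stu028,bio,799
stu028,econ,469
stu028,math,298
stu029,physics,341
stu029,bio,814
stu029,econ,116
stu029,math,108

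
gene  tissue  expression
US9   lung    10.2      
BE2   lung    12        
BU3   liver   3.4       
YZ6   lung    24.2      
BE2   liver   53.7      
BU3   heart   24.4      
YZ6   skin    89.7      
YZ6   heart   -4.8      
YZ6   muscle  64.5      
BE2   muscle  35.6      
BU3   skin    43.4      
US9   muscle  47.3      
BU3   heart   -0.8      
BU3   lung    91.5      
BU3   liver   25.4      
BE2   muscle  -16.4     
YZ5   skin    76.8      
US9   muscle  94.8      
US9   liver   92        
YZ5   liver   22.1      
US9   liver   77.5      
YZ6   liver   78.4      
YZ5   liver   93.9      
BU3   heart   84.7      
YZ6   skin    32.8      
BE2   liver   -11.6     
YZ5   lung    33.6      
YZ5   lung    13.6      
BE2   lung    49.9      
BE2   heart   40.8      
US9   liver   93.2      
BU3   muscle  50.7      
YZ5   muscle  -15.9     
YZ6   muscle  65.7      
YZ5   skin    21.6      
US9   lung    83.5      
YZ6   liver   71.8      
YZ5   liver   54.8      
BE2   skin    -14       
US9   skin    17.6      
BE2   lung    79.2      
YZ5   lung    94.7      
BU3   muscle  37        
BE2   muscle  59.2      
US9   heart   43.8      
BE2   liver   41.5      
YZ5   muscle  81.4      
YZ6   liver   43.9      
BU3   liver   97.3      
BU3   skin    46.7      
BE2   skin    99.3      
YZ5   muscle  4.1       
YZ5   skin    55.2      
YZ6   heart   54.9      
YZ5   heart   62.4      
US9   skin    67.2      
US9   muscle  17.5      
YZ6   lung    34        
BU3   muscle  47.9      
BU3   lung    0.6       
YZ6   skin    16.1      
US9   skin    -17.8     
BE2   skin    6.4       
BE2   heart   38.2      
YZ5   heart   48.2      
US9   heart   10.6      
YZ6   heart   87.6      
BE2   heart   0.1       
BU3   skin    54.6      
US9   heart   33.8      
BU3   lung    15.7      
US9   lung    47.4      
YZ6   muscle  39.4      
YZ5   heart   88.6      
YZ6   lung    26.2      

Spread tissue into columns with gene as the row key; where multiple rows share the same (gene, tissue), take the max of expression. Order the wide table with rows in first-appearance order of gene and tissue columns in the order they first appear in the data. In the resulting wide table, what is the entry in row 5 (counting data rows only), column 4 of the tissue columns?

76.8

With rows in first-appearance order of gene, row 5 is gene=YZ5. tissue columns in first-appearance order: lung, liver, heart, skin, muscle; column 4 is skin.
Long rows with gene=YZ5, tissue=skin: max(76.8, 21.6, 55.2) = 76.8.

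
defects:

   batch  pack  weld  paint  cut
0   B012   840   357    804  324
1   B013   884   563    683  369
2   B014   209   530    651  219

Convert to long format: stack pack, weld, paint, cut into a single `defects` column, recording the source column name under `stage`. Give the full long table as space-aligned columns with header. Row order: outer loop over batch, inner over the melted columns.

Each (batch, column) pair becomes one row: 3 × 4 = 12 rows.
For example, (B012, pack) → defects=840.

batch  stage  defects
B012   pack   840    
B012   weld   357    
B012   paint  804    
B012   cut    324    
B013   pack   884    
B013   weld   563    
B013   paint  683    
B013   cut    369    
B014   pack   209    
B014   weld   530    
B014   paint  651    
B014   cut    219    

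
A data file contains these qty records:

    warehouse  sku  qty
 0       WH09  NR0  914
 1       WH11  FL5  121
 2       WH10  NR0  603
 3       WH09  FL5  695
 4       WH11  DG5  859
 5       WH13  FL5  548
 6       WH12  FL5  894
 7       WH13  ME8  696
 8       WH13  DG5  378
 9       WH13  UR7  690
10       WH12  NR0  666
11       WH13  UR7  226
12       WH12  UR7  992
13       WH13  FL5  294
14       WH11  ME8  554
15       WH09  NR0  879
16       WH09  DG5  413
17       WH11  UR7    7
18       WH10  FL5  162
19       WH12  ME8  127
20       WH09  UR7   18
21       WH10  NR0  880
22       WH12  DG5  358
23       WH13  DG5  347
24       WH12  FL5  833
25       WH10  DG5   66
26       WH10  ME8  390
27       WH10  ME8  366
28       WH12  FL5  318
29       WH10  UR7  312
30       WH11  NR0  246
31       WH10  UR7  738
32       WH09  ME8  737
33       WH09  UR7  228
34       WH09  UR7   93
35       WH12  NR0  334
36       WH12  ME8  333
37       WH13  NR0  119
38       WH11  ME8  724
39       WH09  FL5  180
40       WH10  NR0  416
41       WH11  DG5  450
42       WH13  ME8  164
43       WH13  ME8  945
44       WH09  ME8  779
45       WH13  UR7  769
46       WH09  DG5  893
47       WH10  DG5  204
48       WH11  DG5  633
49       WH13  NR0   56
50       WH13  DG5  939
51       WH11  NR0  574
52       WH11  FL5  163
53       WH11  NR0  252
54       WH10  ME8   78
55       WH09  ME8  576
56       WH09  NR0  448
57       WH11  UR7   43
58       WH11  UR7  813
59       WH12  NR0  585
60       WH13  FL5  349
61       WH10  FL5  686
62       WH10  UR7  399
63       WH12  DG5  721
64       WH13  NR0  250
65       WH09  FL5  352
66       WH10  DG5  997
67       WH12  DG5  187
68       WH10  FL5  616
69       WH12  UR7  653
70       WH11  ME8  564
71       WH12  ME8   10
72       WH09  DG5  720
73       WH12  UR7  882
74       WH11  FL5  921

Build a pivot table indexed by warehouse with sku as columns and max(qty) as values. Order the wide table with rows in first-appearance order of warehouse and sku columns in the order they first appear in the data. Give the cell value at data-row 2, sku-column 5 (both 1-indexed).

With rows in first-appearance order of warehouse, row 2 is warehouse=WH11. sku columns in first-appearance order: NR0, FL5, DG5, ME8, UR7; column 5 is UR7.
Long rows with warehouse=WH11, sku=UR7: max(7, 43, 813) = 813.

813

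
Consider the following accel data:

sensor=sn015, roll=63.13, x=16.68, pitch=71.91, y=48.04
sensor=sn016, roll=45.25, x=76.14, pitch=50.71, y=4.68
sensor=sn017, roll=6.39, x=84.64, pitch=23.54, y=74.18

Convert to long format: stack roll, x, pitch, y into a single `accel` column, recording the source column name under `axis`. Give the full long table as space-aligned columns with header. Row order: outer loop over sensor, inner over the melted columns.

Each (sensor, column) pair becomes one row: 3 × 4 = 12 rows.
For example, (sn015, roll) → accel=63.13.

sensor  axis   accel
sn015   roll   63.13
sn015   x      16.68
sn015   pitch  71.91
sn015   y      48.04
sn016   roll   45.25
sn016   x      76.14
sn016   pitch  50.71
sn016   y      4.68 
sn017   roll   6.39 
sn017   x      84.64
sn017   pitch  23.54
sn017   y      74.18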